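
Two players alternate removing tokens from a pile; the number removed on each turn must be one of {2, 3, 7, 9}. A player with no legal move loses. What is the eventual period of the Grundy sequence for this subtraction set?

G(0) = 0
G(1) = mex{} = 0
G(2) = mex{0} = 1
G(3) = mex{0,0} = 1
G(4) = mex{1,0} = 2
G(5) = mex{1,1} = 0
G(6) = mex{2,1} = 0
G(7) = mex{0,2,0} = 1
G(8) = mex{0,0,0} = 1
G(9) = mex{1,0,1,0} = 2
G(10) = mex{1,1,1,0} = 2
G(11) = mex{2,1,2,1} = 0
G(12) = mex{2,2,0,1} = 3
G(13) = mex{0,2,0,2} = 1
G(14) = mex{3,0,1,0} = 2
G(15) = mex{1,3,1,0} = 2
G(16) = mex{2,1,2,1} = 0
G(17) = mex{2,2,2,1} = 0
G(18) = mex{0,2,0,2} = 1
G(19) = mex{0,0,3,2} = 1
G(20) = mex{1,0,1,0} = 2
G(21) = mex{1,1,2,3} = 0
G(22) = mex{2,1,2,1} = 0
G(23) = mex{0,2,0,2} = 1
G(24) = mex{0,0,0,2} = 1
G(25) = mex{1,0,1,0} = 2
G(26) = mex{1,1,1,0} = 2
G(27) = mex{2,1,2,1} = 0
G(28) = mex{2,2,0,1} = 3
G(29) = mex{0,2,0,2} = 1
G(30) = mex{3,0,1,0} = 2
G(31) = mex{1,3,1,0} = 2
G(32) = mex{2,1,2,1} = 0
G(33) = mex{2,2,2,1} = 0
G(n+16) = G(n) holds for n = 0,…,8 (a full window of length max(S) = 9), so the sequence is purely periodic with period 16.

16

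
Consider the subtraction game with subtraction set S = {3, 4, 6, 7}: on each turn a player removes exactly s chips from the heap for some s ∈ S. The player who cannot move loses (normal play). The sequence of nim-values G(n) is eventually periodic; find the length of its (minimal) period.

10

n :  0  1  2  3  4  5  6  7  8  9 10 11 12 13 14 15 16 17 18 19 20 21
G :  0  0  0  1  1  1  2  2  2  3  0  0  0  1  1  1  2  2  2  3  0  0
G(n+10) = G(n) holds for n = 0,…,6 (a full window of length max(S) = 7), so the sequence is purely periodic with period 10.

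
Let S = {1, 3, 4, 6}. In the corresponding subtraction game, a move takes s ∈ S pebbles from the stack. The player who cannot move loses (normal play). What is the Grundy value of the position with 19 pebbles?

G(0) = 0
G(1) = mex{0} = 1
G(2) = mex{1} = 0
G(3) = mex{0,0} = 1
G(4) = mex{1,1,0} = 2
G(5) = mex{2,0,1} = 3
G(6) = mex{3,1,0,0} = 2
G(7) = mex{2,2,1,1} = 0
G(8) = mex{0,3,2,0} = 1
G(9) = mex{1,2,3,1} = 0
G(10) = mex{0,0,2,2} = 1
G(11) = mex{1,1,0,3} = 2
G(12) = mex{2,0,1,2} = 3
G(13) = mex{3,1,0,0} = 2
G(14) = mex{2,2,1,1} = 0
G(15) = mex{0,3,2,0} = 1
G(16) = mex{1,2,3,1} = 0
G(17) = mex{0,0,2,2} = 1
G(18) = mex{1,1,0,3} = 2
G(19) = mex{2,0,1,2} = 3

3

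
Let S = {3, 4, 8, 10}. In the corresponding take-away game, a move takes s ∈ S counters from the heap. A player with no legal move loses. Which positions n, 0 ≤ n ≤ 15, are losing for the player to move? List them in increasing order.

G(0) = 0
G(1) = mex{} = 0
G(2) = mex{} = 0
G(3) = mex{0} = 1
G(4) = mex{0,0} = 1
G(5) = mex{0,0} = 1
G(6) = mex{1,0} = 2
G(7) = mex{1,1} = 0
G(8) = mex{1,1,0} = 2
G(9) = mex{2,1,0} = 3
G(10) = mex{0,2,0,0} = 1
G(11) = mex{2,0,1,0} = 3
G(12) = mex{3,2,1,0} = 4
G(13) = mex{1,3,1,1} = 0
G(14) = mex{3,1,2,1} = 0
G(15) = mex{4,3,0,1} = 2
P-positions are exactly the n with G(n) = 0.

0, 1, 2, 7, 13, 14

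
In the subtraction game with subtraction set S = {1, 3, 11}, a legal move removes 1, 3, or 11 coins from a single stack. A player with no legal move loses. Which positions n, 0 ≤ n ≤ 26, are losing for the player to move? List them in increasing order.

G(0) = 0
G(1) = mex{0} = 1
G(2) = mex{1} = 0
G(3) = mex{0,0} = 1
G(4) = mex{1,1} = 0
G(5) = mex{0,0} = 1
G(6) = mex{1,1} = 0
G(7) = mex{0,0} = 1
G(8) = mex{1,1} = 0
G(9) = mex{0,0} = 1
G(10) = mex{1,1} = 0
G(11) = mex{0,0,0} = 1
G(12) = mex{1,1,1} = 0
G(13) = mex{0,0,0} = 1
G(14) = mex{1,1,1} = 0
G(15) = mex{0,0,0} = 1
G(16) = mex{1,1,1} = 0
G(17) = mex{0,0,0} = 1
G(18) = mex{1,1,1} = 0
G(19) = mex{0,0,0} = 1
G(20) = mex{1,1,1} = 0
G(21) = mex{0,0,0} = 1
G(22) = mex{1,1,1} = 0
G(23) = mex{0,0,0} = 1
G(24) = mex{1,1,1} = 0
G(25) = mex{0,0,0} = 1
G(26) = mex{1,1,1} = 0
P-positions are exactly the n with G(n) = 0.

0, 2, 4, 6, 8, 10, 12, 14, 16, 18, 20, 22, 24, 26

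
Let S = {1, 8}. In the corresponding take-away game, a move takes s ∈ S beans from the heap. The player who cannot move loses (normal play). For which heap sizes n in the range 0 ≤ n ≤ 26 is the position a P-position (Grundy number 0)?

n :  0  1  2  3  4  5  6  7  8  9 10 11 12 13 14 15 16 17 18 19 20 21 22 23 24 25 26
G :  0  1  0  1  0  1  0  1  2  0  1  0  1  0  1  0  1  2  0  1  0  1  0  1  0  1  2
P-positions are exactly the n with G(n) = 0.

0, 2, 4, 6, 9, 11, 13, 15, 18, 20, 22, 24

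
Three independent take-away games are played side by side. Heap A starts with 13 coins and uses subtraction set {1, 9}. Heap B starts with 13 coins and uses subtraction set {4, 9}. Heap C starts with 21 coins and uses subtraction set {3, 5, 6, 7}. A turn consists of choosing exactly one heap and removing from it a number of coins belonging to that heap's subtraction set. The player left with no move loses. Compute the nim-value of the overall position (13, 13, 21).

1

Heap A, S = {1, 9}:
G(0) = 0
G(1) = mex{0} = 1
G(2) = mex{1} = 0
G(3) = mex{0} = 1
G(4) = mex{1} = 0
G(5) = mex{0} = 1
G(6) = mex{1} = 0
G(7) = mex{0} = 1
G(8) = mex{1} = 0
G(9) = mex{0,0} = 1
G(10) = mex{1,1} = 0
G(11) = mex{0,0} = 1
G(12) = mex{1,1} = 0
G(13) = mex{0,0} = 1
G_A(13) = 1.
Heap B, S = {4, 9}:
G(0) = 0
G(1) = mex{} = 0
G(2) = mex{} = 0
G(3) = mex{} = 0
G(4) = mex{0} = 1
G(5) = mex{0} = 1
G(6) = mex{0} = 1
G(7) = mex{0} = 1
G(8) = mex{1} = 0
G(9) = mex{1,0} = 2
G(10) = mex{1,0} = 2
G(11) = mex{1,0} = 2
G(12) = mex{0,0} = 1
G(13) = mex{2,1} = 0
G_B(13) = 0.
Heap C, S = {3, 5, 6, 7}:
n :  0  1  2  3  4  5  6  7  8  9 10 11 12 13 14 15 16 17 18 19 20 21
G :  0  0  0  1  1  1  2  2  2  3  0  0  0  1  1  1  2  2  2  3  0  0
G_C(21) = 0.
Combined Grundy value = 1 ⊕ 0 ⊕ 0 = 1.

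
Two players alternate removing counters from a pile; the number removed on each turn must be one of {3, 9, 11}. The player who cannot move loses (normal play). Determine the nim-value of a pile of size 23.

G(0) = 0
G(1) = mex{} = 0
G(2) = mex{} = 0
G(3) = mex{0} = 1
G(4) = mex{0} = 1
G(5) = mex{0} = 1
G(6) = mex{1} = 0
G(7) = mex{1} = 0
G(8) = mex{1} = 0
G(9) = mex{0,0} = 1
G(10) = mex{0,0} = 1
G(11) = mex{0,0,0} = 1
G(12) = mex{1,1,0} = 2
G(13) = mex{1,1,0} = 2
G(14) = mex{1,1,1} = 0
G(15) = mex{2,0,1} = 3
G(16) = mex{2,0,1} = 3
G(17) = mex{0,0,0} = 1
G(18) = mex{3,1,0} = 2
G(19) = mex{3,1,0} = 2
G(20) = mex{1,1,1} = 0
G(21) = mex{2,2,1} = 0
G(22) = mex{2,2,1} = 0
G(23) = mex{0,0,2} = 1

1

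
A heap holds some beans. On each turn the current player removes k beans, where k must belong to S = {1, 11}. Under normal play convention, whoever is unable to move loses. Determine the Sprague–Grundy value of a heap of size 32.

0

n :  0  1  2  3  4  5  6  7  8  9 10 11 12 13 14 15 16 17 18 19 20 21 22 23 24 25 26 27 28 29 30 31 32
G :  0  1  0  1  0  1  0  1  0  1  0  1  0  1  0  1  0  1  0  1  0  1  0  1  0  1  0  1  0  1  0  1  0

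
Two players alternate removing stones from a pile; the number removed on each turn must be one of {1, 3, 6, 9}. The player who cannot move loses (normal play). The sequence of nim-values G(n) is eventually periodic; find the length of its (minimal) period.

12

n :  0  1  2  3  4  5  6  7  8  9 10 11 12 13 14 15 16 17 18 19 20 21 22 23 24 25
G :  0  1  0  1  0  1  2  3  2  3  2  3  0  1  0  1  0  1  2  3  2  3  2  3  0  1
G(n+12) = G(n) holds for n = 0,…,8 (a full window of length max(S) = 9), so the sequence is purely periodic with period 12.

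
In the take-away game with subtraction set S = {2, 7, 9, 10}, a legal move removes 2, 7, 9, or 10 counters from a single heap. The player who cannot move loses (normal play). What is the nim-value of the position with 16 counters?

G(0) = 0
G(1) = mex{} = 0
G(2) = mex{0} = 1
G(3) = mex{0} = 1
G(4) = mex{1} = 0
G(5) = mex{1} = 0
G(6) = mex{0} = 1
G(7) = mex{0,0} = 1
G(8) = mex{1,0} = 2
G(9) = mex{1,1,0} = 2
G(10) = mex{2,1,0,0} = 3
G(11) = mex{2,0,1,0} = 3
G(12) = mex{3,0,1,1} = 2
G(13) = mex{3,1,0,1} = 2
G(14) = mex{2,1,0,0} = 3
G(15) = mex{2,2,1,0} = 3
G(16) = mex{3,2,1,1} = 0

0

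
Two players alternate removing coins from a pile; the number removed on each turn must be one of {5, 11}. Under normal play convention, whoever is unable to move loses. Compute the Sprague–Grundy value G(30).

2

G(0) = 0
G(1) = mex{} = 0
G(2) = mex{} = 0
G(3) = mex{} = 0
G(4) = mex{} = 0
G(5) = mex{0} = 1
G(6) = mex{0} = 1
G(7) = mex{0} = 1
G(8) = mex{0} = 1
G(9) = mex{0} = 1
G(10) = mex{1} = 0
G(11) = mex{1,0} = 2
G(12) = mex{1,0} = 2
G(13) = mex{1,0} = 2
G(14) = mex{1,0} = 2
G(15) = mex{0,0} = 1
G(16) = mex{2,1} = 0
G(17) = mex{2,1} = 0
G(18) = mex{2,1} = 0
G(19) = mex{2,1} = 0
G(20) = mex{1,1} = 0
G(21) = mex{0,0} = 1
G(22) = mex{0,2} = 1
G(23) = mex{0,2} = 1
G(24) = mex{0,2} = 1
G(25) = mex{0,2} = 1
G(26) = mex{1,1} = 0
G(27) = mex{1,0} = 2
G(28) = mex{1,0} = 2
G(29) = mex{1,0} = 2
G(30) = mex{1,0} = 2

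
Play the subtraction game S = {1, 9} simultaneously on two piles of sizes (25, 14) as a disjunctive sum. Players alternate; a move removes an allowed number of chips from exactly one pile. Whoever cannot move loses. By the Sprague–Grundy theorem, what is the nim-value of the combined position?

All piles use S = {1, 9}:
n :  0  1  2  3  4  5  6  7  8  9 10 11 12 13 14 15 16 17 18 19 20 21 22 23 24 25
G :  0  1  0  1  0  1  0  1  0  1  0  1  0  1  0  1  0  1  0  1  0  1  0  1  0  1
Pile A: G(25) = 1.
Pile B: G(14) = 0.
Combined Grundy value = 1 ⊕ 0 = 1.

1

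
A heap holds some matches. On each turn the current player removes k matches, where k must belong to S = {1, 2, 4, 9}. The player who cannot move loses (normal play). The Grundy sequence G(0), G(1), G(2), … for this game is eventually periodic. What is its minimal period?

n :  0  1  2  3  4  5  6  7  8  9 10 11 12 13 14 15 16 17 18 19 20 21 22 23
G :  0  1  2  0  1  2  0  1  2  3  4  0  1  2  0  1  2  0  1  2  3  4  0  1
G(n+11) = G(n) holds for n = 0,…,8 (a full window of length max(S) = 9), so the sequence is purely periodic with period 11.

11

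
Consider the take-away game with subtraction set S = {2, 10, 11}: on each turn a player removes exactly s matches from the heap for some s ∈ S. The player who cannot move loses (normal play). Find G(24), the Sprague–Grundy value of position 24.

G(0) = 0
G(1) = mex{} = 0
G(2) = mex{0} = 1
G(3) = mex{0} = 1
G(4) = mex{1} = 0
G(5) = mex{1} = 0
G(6) = mex{0} = 1
G(7) = mex{0} = 1
G(8) = mex{1} = 0
G(9) = mex{1} = 0
G(10) = mex{0,0} = 1
G(11) = mex{0,0,0} = 1
G(12) = mex{1,1,0} = 2
G(13) = mex{1,1,1} = 0
G(14) = mex{2,0,1} = 3
G(15) = mex{0,0,0} = 1
G(16) = mex{3,1,0} = 2
G(17) = mex{1,1,1} = 0
G(18) = mex{2,0,1} = 3
G(19) = mex{0,0,0} = 1
G(20) = mex{3,1,0} = 2
G(21) = mex{1,1,1} = 0
G(22) = mex{2,2,1} = 0
G(23) = mex{0,0,2} = 1
G(24) = mex{0,3,0} = 1

1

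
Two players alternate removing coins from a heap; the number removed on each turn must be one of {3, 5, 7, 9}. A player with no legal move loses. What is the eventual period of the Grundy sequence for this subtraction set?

12

G(0) = 0
G(1) = mex{} = 0
G(2) = mex{} = 0
G(3) = mex{0} = 1
G(4) = mex{0} = 1
G(5) = mex{0,0} = 1
G(6) = mex{1,0} = 2
G(7) = mex{1,0,0} = 2
G(8) = mex{1,1,0} = 2
G(9) = mex{2,1,0,0} = 3
G(10) = mex{2,1,1,0} = 3
G(11) = mex{2,2,1,0} = 3
G(12) = mex{3,2,1,1} = 0
G(13) = mex{3,2,2,1} = 0
G(14) = mex{3,3,2,1} = 0
G(15) = mex{0,3,2,2} = 1
G(16) = mex{0,3,3,2} = 1
G(17) = mex{0,0,3,2} = 1
G(18) = mex{1,0,3,3} = 2
G(19) = mex{1,0,0,3} = 2
G(20) = mex{1,1,0,3} = 2
G(21) = mex{2,1,0,0} = 3
G(22) = mex{2,1,1,0} = 3
G(23) = mex{2,2,1,0} = 3
G(24) = mex{3,2,1,1} = 0
G(25) = mex{3,2,2,1} = 0
G(n+12) = G(n) holds for n = 0,…,8 (a full window of length max(S) = 9), so the sequence is purely periodic with period 12.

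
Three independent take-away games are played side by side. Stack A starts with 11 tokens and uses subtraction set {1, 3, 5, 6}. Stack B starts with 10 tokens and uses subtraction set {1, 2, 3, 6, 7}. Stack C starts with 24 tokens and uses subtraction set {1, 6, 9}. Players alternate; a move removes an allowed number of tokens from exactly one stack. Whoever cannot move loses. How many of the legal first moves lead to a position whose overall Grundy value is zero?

Stack A, S = {1, 3, 5, 6}:
G(0) = 0
G(1) = mex{0} = 1
G(2) = mex{1} = 0
G(3) = mex{0,0} = 1
G(4) = mex{1,1} = 0
G(5) = mex{0,0,0} = 1
G(6) = mex{1,1,1,0} = 2
G(7) = mex{2,0,0,1} = 3
G(8) = mex{3,1,1,0} = 2
G(9) = mex{2,2,0,1} = 3
G(10) = mex{3,3,1,0} = 2
G(11) = mex{2,2,2,1} = 0
G_A(11) = 0.
Stack B, S = {1, 2, 3, 6, 7}:
n :  0  1  2  3  4  5  6  7  8  9 10
G :  0  1  2  3  0  1  2  3  0  1  2
G_B(10) = 2.
Stack C, S = {1, 6, 9}:
G(0) = 0
G(1) = mex{0} = 1
G(2) = mex{1} = 0
G(3) = mex{0} = 1
G(4) = mex{1} = 0
G(5) = mex{0} = 1
G(6) = mex{1,0} = 2
G(7) = mex{2,1} = 0
G(8) = mex{0,0} = 1
G(9) = mex{1,1,0} = 2
G(10) = mex{2,0,1} = 3
G(11) = mex{3,1,0} = 2
G(12) = mex{2,2,1} = 0
G(13) = mex{0,0,0} = 1
G(14) = mex{1,1,1} = 0
G(15) = mex{0,2,2} = 1
G(16) = mex{1,3,0} = 2
G(17) = mex{2,2,1} = 0
G(18) = mex{0,0,2} = 1
G(19) = mex{1,1,3} = 0
G(20) = mex{0,0,2} = 1
G(21) = mex{1,1,0} = 2
G(22) = mex{2,2,1} = 0
G(23) = mex{0,0,0} = 1
G(24) = mex{1,1,1} = 0
G_C(24) = 0.
Combined Grundy value = 0 ⊕ 2 ⊕ 0 = 2.
A winning move leaves total XOR = 0, i.e. changes one component's Grundy value g to g ⊕ X where X is the current total.
Stack A: need g' = 0⊕2 = 2. Options: 11−1→G=2, 11−3→G=2, 11−5→G=2, 11−6→G=1. Hits: 3.
Stack B: need g' = 2⊕2 = 0. Options: 10−1→G=1, 10−2→G=0, 10−3→G=3, 10−6→G=0, 10−7→G=3. Hits: 2.
Stack C: need g' = 0⊕2 = 2. Options: 24−1→G=1, 24−6→G=1, 24−9→G=1. Hits: 0.

5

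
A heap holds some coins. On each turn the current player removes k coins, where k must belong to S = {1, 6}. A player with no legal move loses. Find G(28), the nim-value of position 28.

0

n :  0  1  2  3  4  5  6  7  8  9 10 11 12 13 14 15 16 17 18 19 20 21 22 23 24 25 26 27 28
G :  0  1  0  1  0  1  2  0  1  0  1  0  1  2  0  1  0  1  0  1  2  0  1  0  1  0  1  2  0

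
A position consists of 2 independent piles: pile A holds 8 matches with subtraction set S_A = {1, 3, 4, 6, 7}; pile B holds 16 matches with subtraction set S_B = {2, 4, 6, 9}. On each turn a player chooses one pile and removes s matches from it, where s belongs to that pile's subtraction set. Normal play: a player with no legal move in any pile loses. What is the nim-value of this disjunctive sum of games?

4

Pile A, S = {1, 3, 4, 6, 7}:
G(0) = 0
G(1) = mex{0} = 1
G(2) = mex{1} = 0
G(3) = mex{0,0} = 1
G(4) = mex{1,1,0} = 2
G(5) = mex{2,0,1} = 3
G(6) = mex{3,1,0,0} = 2
G(7) = mex{2,2,1,1,0} = 3
G(8) = mex{3,3,2,0,1} = 4
G_A(8) = 4.
Pile B, S = {2, 4, 6, 9}:
n :  0  1  2  3  4  5  6  7  8  9 10 11 12 13 14 15 16
G :  0  0  1  1  2  2  3  3  0  4  1  0  2  1  3  2  0
G_B(16) = 0.
Combined Grundy value = 4 ⊕ 0 = 4.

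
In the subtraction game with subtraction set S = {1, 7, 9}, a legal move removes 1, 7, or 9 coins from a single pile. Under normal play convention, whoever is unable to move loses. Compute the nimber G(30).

0

n :  0  1  2  3  4  5  6  7  8  9 10 11 12 13 14 15 16 17 18 19 20 21 22 23 24 25 26 27 28 29 30
G :  0  1  0  1  0  1  0  1  0  1  0  1  0  1  0  1  0  1  0  1  0  1  0  1  0  1  0  1  0  1  0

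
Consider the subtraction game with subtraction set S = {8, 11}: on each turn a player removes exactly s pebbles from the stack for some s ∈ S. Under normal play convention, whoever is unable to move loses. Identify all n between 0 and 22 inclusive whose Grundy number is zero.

0, 1, 2, 3, 4, 5, 6, 7, 19, 20, 21, 22

n :  0  1  2  3  4  5  6  7  8  9 10 11 12 13 14 15 16 17 18 19 20 21 22
G :  0  0  0  0  0  0  0  0  1  1  1  1  1  1  1  1  2  2  2  0  0  0  0
P-positions are exactly the n with G(n) = 0.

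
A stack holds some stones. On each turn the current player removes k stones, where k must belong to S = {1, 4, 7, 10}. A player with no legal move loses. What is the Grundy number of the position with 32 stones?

n :  0  1  2  3  4  5  6  7  8  9 10 11 12 13 14 15 16 17 18 19 20 21 22 23 24 25 26 27 28 29 30 31 32
G :  0  1  0  1  2  0  1  2  0  1  2  0  1  0  1  2  0  1  2  0  1  2  0  1  0  1  2  0  1  2  0  1  2

2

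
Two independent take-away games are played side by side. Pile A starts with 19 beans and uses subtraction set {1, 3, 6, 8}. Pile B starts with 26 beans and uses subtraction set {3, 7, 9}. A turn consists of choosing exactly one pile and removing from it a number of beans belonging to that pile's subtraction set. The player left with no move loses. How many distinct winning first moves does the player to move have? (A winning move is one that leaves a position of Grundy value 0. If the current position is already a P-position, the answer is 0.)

Pile A, S = {1, 3, 6, 8}:
G(0) = 0
G(1) = mex{0} = 1
G(2) = mex{1} = 0
G(3) = mex{0,0} = 1
G(4) = mex{1,1} = 0
G(5) = mex{0,0} = 1
G(6) = mex{1,1,0} = 2
G(7) = mex{2,0,1} = 3
G(8) = mex{3,1,0,0} = 2
G(9) = mex{2,2,1,1} = 0
G(10) = mex{0,3,0,0} = 1
G(11) = mex{1,2,1,1} = 0
G(12) = mex{0,0,2,0} = 1
G(13) = mex{1,1,3,1} = 0
G(14) = mex{0,0,2,2} = 1
G(15) = mex{1,1,0,3} = 2
G(16) = mex{2,0,1,2} = 3
G(17) = mex{3,1,0,0} = 2
G(18) = mex{2,2,1,1} = 0
G(19) = mex{0,3,0,0} = 1
G_A(19) = 1.
Pile B, S = {3, 7, 9}:
G(0) = 0
G(1) = mex{} = 0
G(2) = mex{} = 0
G(3) = mex{0} = 1
G(4) = mex{0} = 1
G(5) = mex{0} = 1
G(6) = mex{1} = 0
G(7) = mex{1,0} = 2
G(8) = mex{1,0} = 2
G(9) = mex{0,0,0} = 1
G(10) = mex{2,1,0} = 3
G(11) = mex{2,1,0} = 3
G(12) = mex{1,1,1} = 0
G(13) = mex{3,0,1} = 2
G(14) = mex{3,2,1} = 0
G(15) = mex{0,2,0} = 1
G(16) = mex{2,1,2} = 0
G(17) = mex{0,3,2} = 1
G(18) = mex{1,3,1} = 0
G(19) = mex{0,0,3} = 1
G(20) = mex{1,2,3} = 0
G(21) = mex{0,0,0} = 1
G(22) = mex{1,1,2} = 0
G(23) = mex{0,0,0} = 1
G(24) = mex{1,1,1} = 0
G(25) = mex{0,0,0} = 1
G(26) = mex{1,1,1} = 0
G_B(26) = 0.
Combined Grundy value = 1 ⊕ 0 = 1.
A winning move leaves total XOR = 0, i.e. changes one component's Grundy value g to g ⊕ X where X is the current total.
Pile A: need g' = 1⊕1 = 0. Options: 19−1→G=0, 19−3→G=3, 19−6→G=0, 19−8→G=0. Hits: 3.
Pile B: need g' = 0⊕1 = 1. Options: 26−3→G=1, 26−7→G=1, 26−9→G=1. Hits: 3.

6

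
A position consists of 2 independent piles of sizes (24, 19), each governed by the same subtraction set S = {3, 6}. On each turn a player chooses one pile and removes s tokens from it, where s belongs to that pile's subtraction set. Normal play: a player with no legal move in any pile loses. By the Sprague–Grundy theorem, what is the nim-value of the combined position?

2

All piles use S = {3, 6}:
n :  0  1  2  3  4  5  6  7  8  9 10 11 12 13 14 15 16 17 18 19 20 21 22 23 24
G :  0  0  0  1  1  1  2  2  2  0  0  0  1  1  1  2  2  2  0  0  0  1  1  1  2
Pile A: G(24) = 2.
Pile B: G(19) = 0.
Combined Grundy value = 2 ⊕ 0 = 2.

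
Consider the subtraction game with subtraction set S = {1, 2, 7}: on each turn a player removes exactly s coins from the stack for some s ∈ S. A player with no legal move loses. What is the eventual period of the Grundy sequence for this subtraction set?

n :  0  1  2  3  4  5  6  7  8  9 10 11 12 13 14
G :  0  1  2  0  1  2  0  1  2  0  1  2  0  1  2
G(n+3) = G(n) holds for n = 0,…,6 (a full window of length max(S) = 7), so the sequence is purely periodic with period 3.

3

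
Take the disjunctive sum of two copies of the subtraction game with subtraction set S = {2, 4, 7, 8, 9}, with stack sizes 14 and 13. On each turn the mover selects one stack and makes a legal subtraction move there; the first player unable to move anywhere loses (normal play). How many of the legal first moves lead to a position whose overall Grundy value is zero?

All stacks use S = {2, 4, 7, 8, 9}:
G(0) = 0
G(1) = mex{} = 0
G(2) = mex{0} = 1
G(3) = mex{0} = 1
G(4) = mex{1,0} = 2
G(5) = mex{1,0} = 2
G(6) = mex{2,1} = 0
G(7) = mex{2,1,0} = 3
G(8) = mex{0,2,0,0} = 1
G(9) = mex{3,2,1,0,0} = 4
G(10) = mex{1,0,1,1,0} = 2
G(11) = mex{4,3,2,1,1} = 0
G(12) = mex{2,1,2,2,1} = 0
G(13) = mex{0,4,0,2,2} = 1
G(14) = mex{0,2,3,0,2} = 1
Stack A: G(14) = 1.
Stack B: G(13) = 1.
Combined Grundy value = 1 ⊕ 1 = 0.
A winning move leaves total XOR = 0, i.e. changes one component's Grundy value g to g ⊕ X where X is the current total.
Stack A: target g' = 1⊕0 = 1, but every legal move changes the Grundy value (mex property), so 0 moves.
Stack B: target g' = 1⊕0 = 1, but every legal move changes the Grundy value (mex property), so 0 moves.

0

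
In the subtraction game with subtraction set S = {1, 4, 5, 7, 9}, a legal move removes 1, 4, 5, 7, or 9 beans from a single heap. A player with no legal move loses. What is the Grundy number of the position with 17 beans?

n :  0  1  2  3  4  5  6  7  8  9 10 11 12 13 14 15 16 17
G :  0  1  0  1  2  3  2  3  0  1  0  1  2  3  2  3  0  1

1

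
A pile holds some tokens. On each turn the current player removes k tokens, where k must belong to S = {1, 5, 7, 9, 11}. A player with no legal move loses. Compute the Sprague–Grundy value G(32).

n :  0  1  2  3  4  5  6  7  8  9 10 11 12 13 14 15 16 17 18 19 20 21 22 23 24 25 26 27 28 29 30 31 32
G :  0  1  0  1  0  1  0  1  0  1  0  1  0  1  0  1  0  1  0  1  0  1  0  1  0  1  0  1  0  1  0  1  0

0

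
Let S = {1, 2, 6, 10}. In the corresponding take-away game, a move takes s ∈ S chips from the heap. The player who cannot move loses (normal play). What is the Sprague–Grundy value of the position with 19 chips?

1

n :  0  1  2  3  4  5  6  7  8  9 10 11 12 13 14 15 16 17 18 19
G :  0  1  2  0  1  2  3  0  1  2  3  0  1  2  0  1  2  3  0  1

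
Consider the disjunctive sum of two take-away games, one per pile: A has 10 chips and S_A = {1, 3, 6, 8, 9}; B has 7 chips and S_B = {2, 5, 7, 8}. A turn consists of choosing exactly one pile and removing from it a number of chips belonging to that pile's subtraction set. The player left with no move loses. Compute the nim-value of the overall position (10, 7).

Pile A, S = {1, 3, 6, 8, 9}:
n :  0  1  2  3  4  5  6  7  8  9 10
G :  0  1  0  1  0  1  2  3  2  3  2
G_A(10) = 2.
Pile B, S = {2, 5, 7, 8}:
n : 0 1 2 3 4 5 6 7
G : 0 0 1 1 0 2 1 3
G_B(7) = 3.
Combined Grundy value = 2 ⊕ 3 = 1.

1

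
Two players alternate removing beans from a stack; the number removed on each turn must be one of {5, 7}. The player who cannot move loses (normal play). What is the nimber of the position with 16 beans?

n :  0  1  2  3  4  5  6  7  8  9 10 11 12 13 14 15 16
G :  0  0  0  0  0  1  1  1  1  1  2  2  0  0  0  0  0

0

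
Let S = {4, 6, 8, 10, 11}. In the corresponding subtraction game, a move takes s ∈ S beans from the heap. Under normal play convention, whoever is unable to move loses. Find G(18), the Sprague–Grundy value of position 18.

0

G(0) = 0
G(1) = mex{} = 0
G(2) = mex{} = 0
G(3) = mex{} = 0
G(4) = mex{0} = 1
G(5) = mex{0} = 1
G(6) = mex{0,0} = 1
G(7) = mex{0,0} = 1
G(8) = mex{1,0,0} = 2
G(9) = mex{1,0,0} = 2
G(10) = mex{1,1,0,0} = 2
G(11) = mex{1,1,0,0,0} = 2
G(12) = mex{2,1,1,0,0} = 3
G(13) = mex{2,1,1,0,0} = 3
G(14) = mex{2,2,1,1,0} = 3
G(15) = mex{2,2,1,1,1} = 0
G(16) = mex{3,2,2,1,1} = 0
G(17) = mex{3,2,2,1,1} = 0
G(18) = mex{3,3,2,2,1} = 0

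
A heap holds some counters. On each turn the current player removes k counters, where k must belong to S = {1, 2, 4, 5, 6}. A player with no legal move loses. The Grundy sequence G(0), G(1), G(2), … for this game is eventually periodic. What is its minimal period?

10

n :  0  1  2  3  4  5  6  7  8  9 10 11 12 13 14 15 16 17 18 19 20 21
G :  0  1  2  0  1  2  3  4  5  3  0  1  2  0  1  2  3  4  5  3  0  1
G(n+10) = G(n) holds for n = 0,…,5 (a full window of length max(S) = 6), so the sequence is purely periodic with period 10.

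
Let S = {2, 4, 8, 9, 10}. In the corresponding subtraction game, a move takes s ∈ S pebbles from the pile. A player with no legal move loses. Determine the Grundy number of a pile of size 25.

0

G(0) = 0
G(1) = mex{} = 0
G(2) = mex{0} = 1
G(3) = mex{0} = 1
G(4) = mex{1,0} = 2
G(5) = mex{1,0} = 2
G(6) = mex{2,1} = 0
G(7) = mex{2,1} = 0
G(8) = mex{0,2,0} = 1
G(9) = mex{0,2,0,0} = 1
G(10) = mex{1,0,1,0,0} = 2
G(11) = mex{1,0,1,1,0} = 2
G(12) = mex{2,1,2,1,1} = 0
G(13) = mex{2,1,2,2,1} = 0
G(14) = mex{0,2,0,2,2} = 1
G(15) = mex{0,2,0,0,2} = 1
G(16) = mex{1,0,1,0,0} = 2
G(17) = mex{1,0,1,1,0} = 2
G(18) = mex{2,1,2,1,1} = 0
G(19) = mex{2,1,2,2,1} = 0
G(20) = mex{0,2,0,2,2} = 1
G(21) = mex{0,2,0,0,2} = 1
G(22) = mex{1,0,1,0,0} = 2
G(23) = mex{1,0,1,1,0} = 2
G(24) = mex{2,1,2,1,1} = 0
G(25) = mex{2,1,2,2,1} = 0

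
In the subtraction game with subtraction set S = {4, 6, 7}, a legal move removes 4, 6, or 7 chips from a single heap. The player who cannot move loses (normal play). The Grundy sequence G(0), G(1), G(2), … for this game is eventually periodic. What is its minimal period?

n :  0  1  2  3  4  5  6  7  8  9 10 11 12 13 14 15 16 17 18 19 20 21 22 23
G :  0  0  0  0  1  1  1  1  2  2  2  0  0  0  0  1  1  1  1  2  2  2  0  0
G(n+11) = G(n) holds for n = 0,…,6 (a full window of length max(S) = 7), so the sequence is purely periodic with period 11.

11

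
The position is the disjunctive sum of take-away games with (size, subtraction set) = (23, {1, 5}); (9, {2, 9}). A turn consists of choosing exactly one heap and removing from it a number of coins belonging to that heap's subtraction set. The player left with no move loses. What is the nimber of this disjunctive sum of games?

3

Heap A, S = {1, 5}:
n :  0  1  2  3  4  5  6  7  8  9 10 11 12 13 14 15 16 17 18 19 20 21 22 23
G :  0  1  0  1  0  1  0  1  0  1  0  1  0  1  0  1  0  1  0  1  0  1  0  1
G_A(23) = 1.
Heap B, S = {2, 9}:
n : 0 1 2 3 4 5 6 7 8 9
G : 0 0 1 1 0 0 1 1 0 2
G_B(9) = 2.
Combined Grundy value = 1 ⊕ 2 = 3.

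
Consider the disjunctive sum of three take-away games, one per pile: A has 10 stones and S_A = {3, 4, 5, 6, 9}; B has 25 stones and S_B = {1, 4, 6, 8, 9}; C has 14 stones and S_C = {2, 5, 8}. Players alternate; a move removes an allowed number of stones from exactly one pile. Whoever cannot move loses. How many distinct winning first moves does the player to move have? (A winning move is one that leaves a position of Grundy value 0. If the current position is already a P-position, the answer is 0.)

Pile A, S = {3, 4, 5, 6, 9}:
n :  0  1  2  3  4  5  6  7  8  9 10
G :  0  0  0  1  1  1  2  2  2  3  3
G_A(10) = 3.
Pile B, S = {1, 4, 6, 8, 9}:
G(0) = 0
G(1) = mex{0} = 1
G(2) = mex{1} = 0
G(3) = mex{0} = 1
G(4) = mex{1,0} = 2
G(5) = mex{2,1} = 0
G(6) = mex{0,0,0} = 1
G(7) = mex{1,1,1} = 0
G(8) = mex{0,2,0,0} = 1
G(9) = mex{1,0,1,1,0} = 2
G(10) = mex{2,1,2,0,1} = 3
G(11) = mex{3,0,0,1,0} = 2
G(12) = mex{2,1,1,2,1} = 0
G(13) = mex{0,2,0,0,2} = 1
G(14) = mex{1,3,1,1,0} = 2
G(15) = mex{2,2,2,0,1} = 3
G(16) = mex{3,0,3,1,0} = 2
G(17) = mex{2,1,2,2,1} = 0
G(18) = mex{0,2,0,3,2} = 1
G(19) = mex{1,3,1,2,3} = 0
G(20) = mex{0,2,2,0,2} = 1
G(21) = mex{1,0,3,1,0} = 2
G(22) = mex{2,1,2,2,1} = 0
G(23) = mex{0,0,0,3,2} = 1
G(24) = mex{1,1,1,2,3} = 0
G(25) = mex{0,2,0,0,2} = 1
G_B(25) = 1.
Pile C, S = {2, 5, 8}:
n :  0  1  2  3  4  5  6  7  8  9 10 11 12 13 14
G :  0  0  1  1  0  2  1  0  2  1  0  0  1  1  0
G_C(14) = 0.
Combined Grundy value = 3 ⊕ 1 ⊕ 0 = 2.
A winning move leaves total XOR = 0, i.e. changes one component's Grundy value g to g ⊕ X where X is the current total.
Pile A: need g' = 3⊕2 = 1. Options: 10−3→G=2, 10−4→G=2, 10−5→G=1, 10−6→G=1, 10−9→G=0. Hits: 2.
Pile B: need g' = 1⊕2 = 3. Options: 25−1→G=0, 25−4→G=2, 25−6→G=0, 25−8→G=0, 25−9→G=2. Hits: 0.
Pile C: need g' = 0⊕2 = 2. Options: 14−2→G=1, 14−5→G=1, 14−8→G=1. Hits: 0.

2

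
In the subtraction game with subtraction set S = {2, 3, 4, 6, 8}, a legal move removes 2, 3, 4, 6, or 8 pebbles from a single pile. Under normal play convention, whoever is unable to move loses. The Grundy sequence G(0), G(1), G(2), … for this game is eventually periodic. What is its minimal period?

10

G(0) = 0
G(1) = mex{} = 0
G(2) = mex{0} = 1
G(3) = mex{0,0} = 1
G(4) = mex{1,0,0} = 2
G(5) = mex{1,1,0} = 2
G(6) = mex{2,1,1,0} = 3
G(7) = mex{2,2,1,0} = 3
G(8) = mex{3,2,2,1,0} = 4
G(9) = mex{3,3,2,1,0} = 4
G(10) = mex{4,3,3,2,1} = 0
G(11) = mex{4,4,3,2,1} = 0
G(12) = mex{0,4,4,3,2} = 1
G(13) = mex{0,0,4,3,2} = 1
G(14) = mex{1,0,0,4,3} = 2
G(15) = mex{1,1,0,4,3} = 2
G(16) = mex{2,1,1,0,4} = 3
G(17) = mex{2,2,1,0,4} = 3
G(18) = mex{3,2,2,1,0} = 4
G(19) = mex{3,3,2,1,0} = 4
G(20) = mex{4,3,3,2,1} = 0
G(21) = mex{4,4,3,2,1} = 0
G(n+10) = G(n) holds for n = 0,…,7 (a full window of length max(S) = 8), so the sequence is purely periodic with period 10.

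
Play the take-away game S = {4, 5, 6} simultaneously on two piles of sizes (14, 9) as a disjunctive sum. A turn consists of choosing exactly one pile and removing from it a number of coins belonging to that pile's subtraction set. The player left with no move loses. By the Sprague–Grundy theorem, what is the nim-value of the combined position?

All piles use S = {4, 5, 6}:
G(0) = 0
G(1) = mex{} = 0
G(2) = mex{} = 0
G(3) = mex{} = 0
G(4) = mex{0} = 1
G(5) = mex{0,0} = 1
G(6) = mex{0,0,0} = 1
G(7) = mex{0,0,0} = 1
G(8) = mex{1,0,0} = 2
G(9) = mex{1,1,0} = 2
G(10) = mex{1,1,1} = 0
G(11) = mex{1,1,1} = 0
G(12) = mex{2,1,1} = 0
G(13) = mex{2,2,1} = 0
G(14) = mex{0,2,2} = 1
Pile A: G(14) = 1.
Pile B: G(9) = 2.
Combined Grundy value = 1 ⊕ 2 = 3.

3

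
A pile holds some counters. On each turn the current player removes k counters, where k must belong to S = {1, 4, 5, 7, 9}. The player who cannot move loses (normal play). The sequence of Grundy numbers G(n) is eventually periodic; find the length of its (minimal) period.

n :  0  1  2  3  4  5  6  7  8  9 10 11 12 13 14 15 16 17 18
G :  0  1  0  1  2  3  2  3  0  1  0  1  2  3  2  3  0  1  0
G(n+8) = G(n) holds for n = 0,…,8 (a full window of length max(S) = 9), so the sequence is purely periodic with period 8.

8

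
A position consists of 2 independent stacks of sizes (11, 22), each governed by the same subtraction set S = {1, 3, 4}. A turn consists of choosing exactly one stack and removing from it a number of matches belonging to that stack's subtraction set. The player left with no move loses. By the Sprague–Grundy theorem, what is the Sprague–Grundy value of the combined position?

All stacks use S = {1, 3, 4}:
n :  0  1  2  3  4  5  6  7  8  9 10 11 12 13 14 15 16 17 18 19 20 21 22
G :  0  1  0  1  2  3  2  0  1  0  1  2  3  2  0  1  0  1  2  3  2  0  1
Stack A: G(11) = 2.
Stack B: G(22) = 1.
Combined Grundy value = 2 ⊕ 1 = 3.

3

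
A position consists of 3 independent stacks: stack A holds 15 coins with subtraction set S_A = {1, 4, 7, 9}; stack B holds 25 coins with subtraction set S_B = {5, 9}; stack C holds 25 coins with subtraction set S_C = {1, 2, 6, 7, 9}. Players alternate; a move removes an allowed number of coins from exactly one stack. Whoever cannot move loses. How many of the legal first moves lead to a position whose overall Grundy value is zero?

3

Stack A, S = {1, 4, 7, 9}:
G(0) = 0
G(1) = mex{0} = 1
G(2) = mex{1} = 0
G(3) = mex{0} = 1
G(4) = mex{1,0} = 2
G(5) = mex{2,1} = 0
G(6) = mex{0,0} = 1
G(7) = mex{1,1,0} = 2
G(8) = mex{2,2,1} = 0
G(9) = mex{0,0,0,0} = 1
G(10) = mex{1,1,1,1} = 0
G(11) = mex{0,2,2,0} = 1
G(12) = mex{1,0,0,1} = 2
G(13) = mex{2,1,1,2} = 0
G(14) = mex{0,0,2,0} = 1
G(15) = mex{1,1,0,1} = 2
G_A(15) = 2.
Stack B, S = {5, 9}:
n :  0  1  2  3  4  5  6  7  8  9 10 11 12 13 14 15 16 17 18 19 20 21 22 23 24 25
G :  0  0  0  0  0  1  1  1  1  1  2  2  2  2  0  0  0  0  0  1  1  1  1  1  2  2
G_B(25) = 2.
Stack C, S = {1, 2, 6, 7, 9}:
G(0) = 0
G(1) = mex{0} = 1
G(2) = mex{1,0} = 2
G(3) = mex{2,1} = 0
G(4) = mex{0,2} = 1
G(5) = mex{1,0} = 2
G(6) = mex{2,1,0} = 3
G(7) = mex{3,2,1,0} = 4
G(8) = mex{4,3,2,1} = 0
G(9) = mex{0,4,0,2,0} = 1
G(10) = mex{1,0,1,0,1} = 2
G(11) = mex{2,1,2,1,2} = 0
G(12) = mex{0,2,3,2,0} = 1
G(13) = mex{1,0,4,3,1} = 2
G(14) = mex{2,1,0,4,2} = 3
G(15) = mex{3,2,1,0,3} = 4
G(16) = mex{4,3,2,1,4} = 0
G(17) = mex{0,4,0,2,0} = 1
G(18) = mex{1,0,1,0,1} = 2
G(19) = mex{2,1,2,1,2} = 0
G(20) = mex{0,2,3,2,0} = 1
G(21) = mex{1,0,4,3,1} = 2
G(22) = mex{2,1,0,4,2} = 3
G(23) = mex{3,2,1,0,3} = 4
G(24) = mex{4,3,2,1,4} = 0
G(25) = mex{0,4,0,2,0} = 1
G_C(25) = 1.
Combined Grundy value = 2 ⊕ 2 ⊕ 1 = 1.
A winning move leaves total XOR = 0, i.e. changes one component's Grundy value g to g ⊕ X where X is the current total.
Stack A: need g' = 2⊕1 = 3. Options: 15−1→G=1, 15−4→G=1, 15−7→G=0, 15−9→G=1. Hits: 0.
Stack B: need g' = 2⊕1 = 3. Options: 25−5→G=1, 25−9→G=0. Hits: 0.
Stack C: need g' = 1⊕1 = 0. Options: 25−1→G=0, 25−2→G=4, 25−6→G=0, 25−7→G=2, 25−9→G=0. Hits: 3.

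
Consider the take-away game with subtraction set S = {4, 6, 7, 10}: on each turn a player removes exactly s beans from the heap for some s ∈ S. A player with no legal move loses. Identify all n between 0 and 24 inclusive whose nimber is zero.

G(0) = 0
G(1) = mex{} = 0
G(2) = mex{} = 0
G(3) = mex{} = 0
G(4) = mex{0} = 1
G(5) = mex{0} = 1
G(6) = mex{0,0} = 1
G(7) = mex{0,0,0} = 1
G(8) = mex{1,0,0} = 2
G(9) = mex{1,0,0} = 2
G(10) = mex{1,1,0,0} = 2
G(11) = mex{1,1,1,0} = 2
G(12) = mex{2,1,1,0} = 3
G(13) = mex{2,1,1,0} = 3
G(14) = mex{2,2,1,1} = 0
G(15) = mex{2,2,2,1} = 0
G(16) = mex{3,2,2,1} = 0
G(17) = mex{3,2,2,1} = 0
G(18) = mex{0,3,2,2} = 1
G(19) = mex{0,3,3,2} = 1
G(20) = mex{0,0,3,2} = 1
G(21) = mex{0,0,0,2} = 1
G(22) = mex{1,0,0,3} = 2
G(23) = mex{1,0,0,3} = 2
G(24) = mex{1,1,0,0} = 2
P-positions are exactly the n with G(n) = 0.

0, 1, 2, 3, 14, 15, 16, 17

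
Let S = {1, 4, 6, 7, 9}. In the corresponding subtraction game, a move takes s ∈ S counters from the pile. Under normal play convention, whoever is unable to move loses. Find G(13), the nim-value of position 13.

0

n :  0  1  2  3  4  5  6  7  8  9 10 11 12 13
G :  0  1  0  1  2  0  1  2  3  2  0  1  2  0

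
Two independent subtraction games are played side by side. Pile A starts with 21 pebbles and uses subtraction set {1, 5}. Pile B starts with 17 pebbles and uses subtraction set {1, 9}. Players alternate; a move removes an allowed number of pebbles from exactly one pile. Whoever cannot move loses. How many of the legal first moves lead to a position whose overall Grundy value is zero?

0

Pile A, S = {1, 5}:
n :  0  1  2  3  4  5  6  7  8  9 10 11 12 13 14 15 16 17 18 19 20 21
G :  0  1  0  1  0  1  0  1  0  1  0  1  0  1  0  1  0  1  0  1  0  1
G_A(21) = 1.
Pile B, S = {1, 9}:
G(0) = 0
G(1) = mex{0} = 1
G(2) = mex{1} = 0
G(3) = mex{0} = 1
G(4) = mex{1} = 0
G(5) = mex{0} = 1
G(6) = mex{1} = 0
G(7) = mex{0} = 1
G(8) = mex{1} = 0
G(9) = mex{0,0} = 1
G(10) = mex{1,1} = 0
G(11) = mex{0,0} = 1
G(12) = mex{1,1} = 0
G(13) = mex{0,0} = 1
G(14) = mex{1,1} = 0
G(15) = mex{0,0} = 1
G(16) = mex{1,1} = 0
G(17) = mex{0,0} = 1
G_B(17) = 1.
Combined Grundy value = 1 ⊕ 1 = 0.
A winning move leaves total XOR = 0, i.e. changes one component's Grundy value g to g ⊕ X where X is the current total.
Pile A: target g' = 1⊕0 = 1, but every legal move changes the Grundy value (mex property), so 0 moves.
Pile B: target g' = 1⊕0 = 1, but every legal move changes the Grundy value (mex property), so 0 moves.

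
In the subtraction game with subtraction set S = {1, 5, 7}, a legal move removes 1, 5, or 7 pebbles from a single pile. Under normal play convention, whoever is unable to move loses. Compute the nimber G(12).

n :  0  1  2  3  4  5  6  7  8  9 10 11 12
G :  0  1  0  1  0  1  0  1  0  1  0  1  0

0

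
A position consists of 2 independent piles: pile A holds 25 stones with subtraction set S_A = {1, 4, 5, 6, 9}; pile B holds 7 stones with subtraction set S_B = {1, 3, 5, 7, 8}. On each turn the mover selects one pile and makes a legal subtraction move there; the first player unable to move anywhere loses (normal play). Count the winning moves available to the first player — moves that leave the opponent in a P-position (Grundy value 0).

1

Pile A, S = {1, 4, 5, 6, 9}:
G(0) = 0
G(1) = mex{0} = 1
G(2) = mex{1} = 0
G(3) = mex{0} = 1
G(4) = mex{1,0} = 2
G(5) = mex{2,1,0} = 3
G(6) = mex{3,0,1,0} = 2
G(7) = mex{2,1,0,1} = 3
G(8) = mex{3,2,1,0} = 4
G(9) = mex{4,3,2,1,0} = 5
G(10) = mex{5,2,3,2,1} = 0
G(11) = mex{0,3,2,3,0} = 1
G(12) = mex{1,4,3,2,1} = 0
G(13) = mex{0,5,4,3,2} = 1
G(14) = mex{1,0,5,4,3} = 2
G(15) = mex{2,1,0,5,2} = 3
G(16) = mex{3,0,1,0,3} = 2
G(17) = mex{2,1,0,1,4} = 3
G(18) = mex{3,2,1,0,5} = 4
G(19) = mex{4,3,2,1,0} = 5
G(20) = mex{5,2,3,2,1} = 0
G(21) = mex{0,3,2,3,0} = 1
G(22) = mex{1,4,3,2,1} = 0
G(23) = mex{0,5,4,3,2} = 1
G(24) = mex{1,0,5,4,3} = 2
G(25) = mex{2,1,0,5,2} = 3
G_A(25) = 3.
Pile B, S = {1, 3, 5, 7, 8}:
n : 0 1 2 3 4 5 6 7
G : 0 1 0 1 0 1 0 1
G_B(7) = 1.
Combined Grundy value = 3 ⊕ 1 = 2.
A winning move leaves total XOR = 0, i.e. changes one component's Grundy value g to g ⊕ X where X is the current total.
Pile A: need g' = 3⊕2 = 1. Options: 25−1→G=2, 25−4→G=1, 25−5→G=0, 25−6→G=5, 25−9→G=2. Hits: 1.
Pile B: need g' = 1⊕2 = 3. Options: 7−1→G=0, 7−3→G=0, 7−5→G=0, 7−7→G=0. Hits: 0.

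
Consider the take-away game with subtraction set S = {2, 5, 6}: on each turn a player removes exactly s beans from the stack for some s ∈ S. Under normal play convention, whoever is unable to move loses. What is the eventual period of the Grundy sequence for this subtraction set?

11

G(0) = 0
G(1) = mex{} = 0
G(2) = mex{0} = 1
G(3) = mex{0} = 1
G(4) = mex{1} = 0
G(5) = mex{1,0} = 2
G(6) = mex{0,0,0} = 1
G(7) = mex{2,1,0} = 3
G(8) = mex{1,1,1} = 0
G(9) = mex{3,0,1} = 2
G(10) = mex{0,2,0} = 1
G(11) = mex{2,1,2} = 0
G(12) = mex{1,3,1} = 0
G(13) = mex{0,0,3} = 1
G(14) = mex{0,2,0} = 1
G(15) = mex{1,1,2} = 0
G(16) = mex{1,0,1} = 2
G(17) = mex{0,0,0} = 1
G(18) = mex{2,1,0} = 3
G(19) = mex{1,1,1} = 0
G(20) = mex{3,0,1} = 2
G(21) = mex{0,2,0} = 1
G(22) = mex{2,1,2} = 0
G(23) = mex{1,3,1} = 0
G(n+11) = G(n) holds for n = 0,…,5 (a full window of length max(S) = 6), so the sequence is purely periodic with period 11.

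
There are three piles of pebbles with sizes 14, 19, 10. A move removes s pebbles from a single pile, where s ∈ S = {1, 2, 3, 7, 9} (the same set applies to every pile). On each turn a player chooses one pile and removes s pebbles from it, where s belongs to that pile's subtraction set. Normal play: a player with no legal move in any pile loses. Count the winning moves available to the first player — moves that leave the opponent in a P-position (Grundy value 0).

6

All piles use S = {1, 2, 3, 7, 9}:
n :  0  1  2  3  4  5  6  7  8  9 10 11 12 13 14 15 16 17 18 19
G :  0  1  2  3  0  1  2  3  0  1  2  3  0  1  2  3  0  1  2  3
Pile A: G(14) = 2.
Pile B: G(19) = 3.
Pile C: G(10) = 2.
Combined Grundy value = 2 ⊕ 3 ⊕ 2 = 3.
A winning move leaves total XOR = 0, i.e. changes one component's Grundy value g to g ⊕ X where X is the current total.
Pile A: need g' = 2⊕3 = 1. Options: 14−1→G=1, 14−2→G=0, 14−3→G=3, 14−7→G=3, 14−9→G=1. Hits: 2.
Pile B: need g' = 3⊕3 = 0. Options: 19−1→G=2, 19−2→G=1, 19−3→G=0, 19−7→G=0, 19−9→G=2. Hits: 2.
Pile C: need g' = 2⊕3 = 1. Options: 10−1→G=1, 10−2→G=0, 10−3→G=3, 10−7→G=3, 10−9→G=1. Hits: 2.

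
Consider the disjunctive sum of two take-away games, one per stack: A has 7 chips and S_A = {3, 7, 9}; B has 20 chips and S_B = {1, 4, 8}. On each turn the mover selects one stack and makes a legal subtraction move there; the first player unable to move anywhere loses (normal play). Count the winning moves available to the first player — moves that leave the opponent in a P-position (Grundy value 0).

2

Stack A, S = {3, 7, 9}:
G(0) = 0
G(1) = mex{} = 0
G(2) = mex{} = 0
G(3) = mex{0} = 1
G(4) = mex{0} = 1
G(5) = mex{0} = 1
G(6) = mex{1} = 0
G(7) = mex{1,0} = 2
G_A(7) = 2.
Stack B, S = {1, 4, 8}:
G(0) = 0
G(1) = mex{0} = 1
G(2) = mex{1} = 0
G(3) = mex{0} = 1
G(4) = mex{1,0} = 2
G(5) = mex{2,1} = 0
G(6) = mex{0,0} = 1
G(7) = mex{1,1} = 0
G(8) = mex{0,2,0} = 1
G(9) = mex{1,0,1} = 2
G(10) = mex{2,1,0} = 3
G(11) = mex{3,0,1} = 2
G(12) = mex{2,1,2} = 0
G(13) = mex{0,2,0} = 1
G(14) = mex{1,3,1} = 0
G(15) = mex{0,2,0} = 1
G(16) = mex{1,0,1} = 2
G(17) = mex{2,1,2} = 0
G(18) = mex{0,0,3} = 1
G(19) = mex{1,1,2} = 0
G(20) = mex{0,2,0} = 1
G_B(20) = 1.
Combined Grundy value = 2 ⊕ 1 = 3.
A winning move leaves total XOR = 0, i.e. changes one component's Grundy value g to g ⊕ X where X is the current total.
Stack A: need g' = 2⊕3 = 1. Options: 7−3→G=1, 7−7→G=0. Hits: 1.
Stack B: need g' = 1⊕3 = 2. Options: 20−1→G=0, 20−4→G=2, 20−8→G=0. Hits: 1.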